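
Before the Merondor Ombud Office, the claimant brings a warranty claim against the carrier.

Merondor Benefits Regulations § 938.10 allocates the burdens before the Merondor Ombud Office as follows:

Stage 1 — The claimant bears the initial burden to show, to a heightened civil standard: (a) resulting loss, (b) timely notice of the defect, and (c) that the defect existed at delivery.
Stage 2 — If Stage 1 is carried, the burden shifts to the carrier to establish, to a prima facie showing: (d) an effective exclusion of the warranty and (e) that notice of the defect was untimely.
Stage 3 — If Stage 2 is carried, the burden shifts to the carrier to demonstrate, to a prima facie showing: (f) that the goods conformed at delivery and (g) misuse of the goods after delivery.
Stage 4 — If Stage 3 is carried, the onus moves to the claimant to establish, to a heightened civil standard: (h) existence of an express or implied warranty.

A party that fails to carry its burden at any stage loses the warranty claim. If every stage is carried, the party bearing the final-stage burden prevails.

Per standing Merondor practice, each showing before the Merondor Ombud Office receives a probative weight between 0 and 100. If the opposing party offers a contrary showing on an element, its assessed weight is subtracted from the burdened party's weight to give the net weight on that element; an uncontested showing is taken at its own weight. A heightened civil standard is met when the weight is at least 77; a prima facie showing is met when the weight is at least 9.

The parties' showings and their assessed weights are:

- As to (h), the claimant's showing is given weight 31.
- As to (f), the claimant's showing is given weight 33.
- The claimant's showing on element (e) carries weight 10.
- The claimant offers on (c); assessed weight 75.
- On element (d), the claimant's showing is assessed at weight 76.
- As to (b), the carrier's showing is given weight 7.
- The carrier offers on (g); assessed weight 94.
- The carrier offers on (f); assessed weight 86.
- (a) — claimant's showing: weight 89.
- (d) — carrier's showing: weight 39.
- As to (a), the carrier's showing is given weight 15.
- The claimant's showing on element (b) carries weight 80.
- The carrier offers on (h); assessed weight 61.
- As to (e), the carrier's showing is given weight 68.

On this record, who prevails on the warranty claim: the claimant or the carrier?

Stage 1 (claimant, a heightened civil standard, weight is at least 77): (a) net 89−15=74 < 77 — fails; (b) net 80−7=73 < 77 — fails; (c) 75 < 77 — fails.
  Stage 1 not carried; the claimant fails its burden.
The carrier prevails.

carrier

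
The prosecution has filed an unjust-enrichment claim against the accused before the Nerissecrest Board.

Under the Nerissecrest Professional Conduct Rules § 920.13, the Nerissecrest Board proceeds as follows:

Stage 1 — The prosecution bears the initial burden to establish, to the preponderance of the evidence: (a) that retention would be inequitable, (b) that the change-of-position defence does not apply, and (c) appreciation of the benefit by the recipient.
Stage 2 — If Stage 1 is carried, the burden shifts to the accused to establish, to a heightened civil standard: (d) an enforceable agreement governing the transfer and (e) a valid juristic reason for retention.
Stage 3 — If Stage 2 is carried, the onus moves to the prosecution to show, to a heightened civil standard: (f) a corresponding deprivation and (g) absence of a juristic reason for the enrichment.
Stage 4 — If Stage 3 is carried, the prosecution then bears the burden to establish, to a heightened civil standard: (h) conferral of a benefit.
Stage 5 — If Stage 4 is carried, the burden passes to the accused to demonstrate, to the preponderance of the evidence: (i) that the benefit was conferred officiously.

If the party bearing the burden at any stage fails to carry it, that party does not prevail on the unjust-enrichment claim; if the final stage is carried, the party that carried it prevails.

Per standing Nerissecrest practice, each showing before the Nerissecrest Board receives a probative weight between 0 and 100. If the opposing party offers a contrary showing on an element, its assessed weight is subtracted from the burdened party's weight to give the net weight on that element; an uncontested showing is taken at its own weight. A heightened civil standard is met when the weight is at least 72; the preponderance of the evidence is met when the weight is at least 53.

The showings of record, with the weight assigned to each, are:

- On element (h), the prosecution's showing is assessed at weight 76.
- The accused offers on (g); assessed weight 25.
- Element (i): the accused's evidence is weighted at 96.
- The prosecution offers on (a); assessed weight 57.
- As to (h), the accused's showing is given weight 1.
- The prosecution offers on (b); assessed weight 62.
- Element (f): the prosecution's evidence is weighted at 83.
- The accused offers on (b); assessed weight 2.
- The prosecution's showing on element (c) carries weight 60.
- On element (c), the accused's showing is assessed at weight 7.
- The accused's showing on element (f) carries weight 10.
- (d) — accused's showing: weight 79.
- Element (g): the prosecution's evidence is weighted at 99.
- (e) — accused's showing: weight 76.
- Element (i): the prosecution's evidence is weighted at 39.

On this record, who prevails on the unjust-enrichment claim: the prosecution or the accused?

Stage 1 (prosecution, the preponderance of the evidence, weight is at least 53): (a) 57 ≥ 53 — meets; (b) net 62−2=60 ≥ 53 — meets; (c) net 60−7=53 ≥ 53 — meets.
  Stage 1 is satisfied; the onus moves to the accused.
Stage 2 (accused, a heightened civil standard, weight is at least 72): (d) 79 ≥ 72 — meets; (e) 76 ≥ 72 — meets.
  The accused carries Stage 2; the prosecution now bears the burden.
Stage 3 (prosecution, a heightened civil standard, weight is at least 72): (f) net 83−10=73 ≥ 72 — meets; (g) net 99−25=74 ≥ 72 — meets.
  Stage 3 is satisfied; the prosecution continues to bear the burden.
Stage 4 (prosecution, a heightened civil standard, weight is at least 72): (h) net 76−1=75 ≥ 72 — meets.
  All elements met. The burden passes to the accused.
Stage 5 (accused, the preponderance of the evidence, weight is at least 53): (i) net 96−39=57 ≥ 53 — meets.
  All elements met at the final stage.
With every stage satisfied, the accused prevails.

accused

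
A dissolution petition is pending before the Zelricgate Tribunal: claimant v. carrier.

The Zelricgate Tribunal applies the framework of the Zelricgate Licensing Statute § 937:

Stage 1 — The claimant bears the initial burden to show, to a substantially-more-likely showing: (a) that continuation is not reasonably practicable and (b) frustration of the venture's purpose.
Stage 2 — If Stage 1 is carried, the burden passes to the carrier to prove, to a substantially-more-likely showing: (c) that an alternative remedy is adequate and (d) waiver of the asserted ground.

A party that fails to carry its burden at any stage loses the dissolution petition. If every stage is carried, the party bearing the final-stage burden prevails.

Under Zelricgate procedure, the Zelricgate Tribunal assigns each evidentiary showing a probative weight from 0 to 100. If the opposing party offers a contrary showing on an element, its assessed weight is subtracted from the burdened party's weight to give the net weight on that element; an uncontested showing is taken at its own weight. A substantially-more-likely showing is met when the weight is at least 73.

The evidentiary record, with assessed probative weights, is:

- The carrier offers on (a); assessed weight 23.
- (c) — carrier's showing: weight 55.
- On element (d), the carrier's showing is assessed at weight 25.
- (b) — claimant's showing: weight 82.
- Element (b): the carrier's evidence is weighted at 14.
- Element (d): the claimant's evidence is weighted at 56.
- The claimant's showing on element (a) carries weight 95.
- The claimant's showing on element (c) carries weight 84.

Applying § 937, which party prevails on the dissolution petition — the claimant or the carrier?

carrier

Stage 1 — burden on claimant; standard: a substantially-more-likely showing (weight is at least 73).
    (a): 95 − 23 = 72 < 73 [not met]
    (b): 82 − 14 = 68 < 73 [not met]
  Stage 1 not carried; the claimant fails its burden.
The carrier prevails.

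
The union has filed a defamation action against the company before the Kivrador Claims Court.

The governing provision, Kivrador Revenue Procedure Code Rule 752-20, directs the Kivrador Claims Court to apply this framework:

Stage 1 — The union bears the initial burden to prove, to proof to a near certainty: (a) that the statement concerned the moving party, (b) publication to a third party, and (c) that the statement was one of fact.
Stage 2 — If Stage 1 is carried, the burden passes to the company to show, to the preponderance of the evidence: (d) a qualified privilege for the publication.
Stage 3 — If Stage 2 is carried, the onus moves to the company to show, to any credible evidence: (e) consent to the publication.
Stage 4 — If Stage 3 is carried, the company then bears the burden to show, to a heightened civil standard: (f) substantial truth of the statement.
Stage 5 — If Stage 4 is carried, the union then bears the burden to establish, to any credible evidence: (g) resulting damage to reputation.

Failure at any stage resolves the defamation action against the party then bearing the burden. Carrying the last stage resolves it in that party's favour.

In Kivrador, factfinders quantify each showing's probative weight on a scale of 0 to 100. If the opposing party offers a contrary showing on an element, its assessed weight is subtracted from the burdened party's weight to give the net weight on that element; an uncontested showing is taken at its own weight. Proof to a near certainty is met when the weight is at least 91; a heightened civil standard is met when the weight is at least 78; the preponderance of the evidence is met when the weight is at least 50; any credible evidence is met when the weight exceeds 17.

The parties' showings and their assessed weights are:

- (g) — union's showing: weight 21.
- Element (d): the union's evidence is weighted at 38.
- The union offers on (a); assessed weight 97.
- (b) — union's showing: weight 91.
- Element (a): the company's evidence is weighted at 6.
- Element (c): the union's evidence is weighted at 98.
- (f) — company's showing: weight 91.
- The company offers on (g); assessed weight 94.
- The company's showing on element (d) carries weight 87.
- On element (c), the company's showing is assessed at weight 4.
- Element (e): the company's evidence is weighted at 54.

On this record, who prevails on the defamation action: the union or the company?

Stage 1 (union, proof to a near certainty, weight is at least 91): (a) net 97−6=91 ≥ 91 — meets; (b) 91 ≥ 91 — meets; (c) net 98−4=94 ≥ 91 — meets.
  Stage 1 is satisfied; the onus moves to the company.
Stage 2 (company, the preponderance of the evidence, weight is at least 50): (d) net 87−38=49 < 50 — fails.
  The company does not carry Stage 2.
The analysis ends at Stage 2; the union prevails.

union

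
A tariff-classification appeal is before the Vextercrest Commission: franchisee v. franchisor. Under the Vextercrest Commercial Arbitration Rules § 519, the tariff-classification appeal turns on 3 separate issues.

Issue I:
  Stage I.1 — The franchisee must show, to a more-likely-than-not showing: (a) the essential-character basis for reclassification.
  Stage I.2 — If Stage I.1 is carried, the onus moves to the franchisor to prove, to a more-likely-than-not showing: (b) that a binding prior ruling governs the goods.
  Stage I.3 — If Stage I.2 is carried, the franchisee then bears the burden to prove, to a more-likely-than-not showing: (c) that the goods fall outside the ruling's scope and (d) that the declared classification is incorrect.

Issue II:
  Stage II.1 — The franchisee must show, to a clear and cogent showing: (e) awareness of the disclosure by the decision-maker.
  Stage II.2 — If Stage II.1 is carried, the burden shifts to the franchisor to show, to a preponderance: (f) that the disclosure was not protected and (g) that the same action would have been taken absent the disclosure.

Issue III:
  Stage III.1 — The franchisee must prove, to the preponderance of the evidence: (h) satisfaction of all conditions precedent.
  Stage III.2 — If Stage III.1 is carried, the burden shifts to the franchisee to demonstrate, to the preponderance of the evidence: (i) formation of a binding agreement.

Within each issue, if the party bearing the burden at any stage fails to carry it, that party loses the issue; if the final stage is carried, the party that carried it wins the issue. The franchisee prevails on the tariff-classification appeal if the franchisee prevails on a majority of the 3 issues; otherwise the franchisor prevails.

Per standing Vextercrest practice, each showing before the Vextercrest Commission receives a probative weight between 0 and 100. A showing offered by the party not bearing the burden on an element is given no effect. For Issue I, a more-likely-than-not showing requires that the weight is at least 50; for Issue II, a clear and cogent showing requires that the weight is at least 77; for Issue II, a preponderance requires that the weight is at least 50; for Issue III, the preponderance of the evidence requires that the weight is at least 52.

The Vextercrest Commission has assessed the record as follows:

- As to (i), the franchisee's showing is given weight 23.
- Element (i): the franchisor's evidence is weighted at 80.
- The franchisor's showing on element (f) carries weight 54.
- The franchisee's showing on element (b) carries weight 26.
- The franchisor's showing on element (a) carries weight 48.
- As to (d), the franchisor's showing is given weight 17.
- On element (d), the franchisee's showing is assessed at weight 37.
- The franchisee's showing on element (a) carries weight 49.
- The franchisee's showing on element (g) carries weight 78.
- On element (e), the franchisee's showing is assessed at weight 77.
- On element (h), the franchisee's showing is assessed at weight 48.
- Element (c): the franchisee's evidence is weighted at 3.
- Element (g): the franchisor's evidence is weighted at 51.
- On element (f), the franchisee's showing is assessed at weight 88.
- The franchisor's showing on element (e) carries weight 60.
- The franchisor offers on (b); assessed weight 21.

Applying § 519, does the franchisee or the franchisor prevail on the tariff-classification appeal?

— Issue I —
Stage I.1 — burden on franchisee; standard: a more-likely-than-not showing (weight is at least 50).
    (a): 49 (franchisor's 48 disregarded) < 50 [not met]
  Stage I.1 not carried; the franchisee fails its burden.
The analysis ends at Stage I.1; the franchisor prevails on this issue.
— Issue II —
Stage II.1 — burden on franchisee; standard: a clear and cogent showing (weight is at least 77).
    (e): 77 (franchisor's 60 disregarded) ≥ 77 [met]
  Stage II.1 carried; the burden shifts to the franchisor.
Stage II.2 — burden on franchisor; standard: a preponderance (weight is at least 50).
    (f): 54 (franchisee's 88 disregarded) ≥ 50 [met]
    (g): 51 (franchisee's 78 disregarded) ≥ 50 [met]
  The franchisor carries the last stage.
Every stage carried; the franchisor prevails on this issue.
— Issue III —
Stage III.1 — burden on franchisee; standard: the preponderance of the evidence (weight is at least 52).
    (h): 48 < 52 [not met]
  Stage III.1 not carried; the franchisee fails its burden.
The analysis ends at Stage III.1; the franchisor prevails on this issue.
Per-issue: Issue I → franchisor; Issue II → franchisor; Issue III → franchisor. The franchisee must prevail on a majority of issues; overall, the franchisor prevails.

franchisor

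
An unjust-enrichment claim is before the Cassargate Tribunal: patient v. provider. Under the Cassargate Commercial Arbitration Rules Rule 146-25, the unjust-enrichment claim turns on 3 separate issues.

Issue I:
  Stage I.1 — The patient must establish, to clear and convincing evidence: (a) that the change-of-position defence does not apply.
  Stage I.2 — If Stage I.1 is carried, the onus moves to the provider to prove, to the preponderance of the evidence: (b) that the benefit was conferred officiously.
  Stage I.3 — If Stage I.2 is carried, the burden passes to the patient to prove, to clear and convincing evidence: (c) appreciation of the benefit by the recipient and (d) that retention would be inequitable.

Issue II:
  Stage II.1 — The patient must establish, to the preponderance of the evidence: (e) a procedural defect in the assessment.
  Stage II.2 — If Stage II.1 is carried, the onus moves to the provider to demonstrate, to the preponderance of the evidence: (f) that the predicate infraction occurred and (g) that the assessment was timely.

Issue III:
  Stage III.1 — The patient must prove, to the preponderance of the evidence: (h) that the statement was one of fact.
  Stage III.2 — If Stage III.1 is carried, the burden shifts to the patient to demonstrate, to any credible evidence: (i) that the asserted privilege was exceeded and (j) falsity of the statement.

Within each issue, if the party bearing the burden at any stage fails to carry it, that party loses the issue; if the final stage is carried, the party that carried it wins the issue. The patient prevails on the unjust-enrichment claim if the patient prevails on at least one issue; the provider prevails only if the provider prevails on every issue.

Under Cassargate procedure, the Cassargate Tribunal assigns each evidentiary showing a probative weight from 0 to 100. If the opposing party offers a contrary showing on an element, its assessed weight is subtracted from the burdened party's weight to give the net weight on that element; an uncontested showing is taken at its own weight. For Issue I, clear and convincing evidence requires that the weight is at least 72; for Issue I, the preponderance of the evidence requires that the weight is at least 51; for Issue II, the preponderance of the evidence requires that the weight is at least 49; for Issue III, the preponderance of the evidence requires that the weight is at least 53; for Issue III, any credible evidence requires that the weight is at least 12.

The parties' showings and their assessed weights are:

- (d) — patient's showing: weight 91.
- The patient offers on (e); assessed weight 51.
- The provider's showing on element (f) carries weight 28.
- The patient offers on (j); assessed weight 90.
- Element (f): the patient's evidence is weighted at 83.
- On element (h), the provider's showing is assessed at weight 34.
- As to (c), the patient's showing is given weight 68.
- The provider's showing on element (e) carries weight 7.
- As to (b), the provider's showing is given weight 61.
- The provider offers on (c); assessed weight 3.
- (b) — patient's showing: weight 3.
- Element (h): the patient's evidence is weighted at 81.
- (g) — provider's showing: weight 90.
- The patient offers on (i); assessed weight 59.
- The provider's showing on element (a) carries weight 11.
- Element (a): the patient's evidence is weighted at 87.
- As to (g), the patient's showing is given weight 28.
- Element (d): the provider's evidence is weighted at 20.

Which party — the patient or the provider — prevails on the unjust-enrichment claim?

provider

— Issue I —
At Stage I.1 the patient must meet clear and convincing evidence (weight is at least 72): on (a) the weight is 87 less the opposing 11 gives net 76, which does reach 72, so (a) meets the standard.
  Stage I.1 carried; the burden shifts to the provider.
At Stage I.2 the provider must meet the preponderance of the evidence (weight is at least 51): on (b) the weight is 61 less the opposing 3 gives net 58, which does reach 51, so (b) meets the standard.
  Stage I.2 carried; the burden shifts to the patient.
At Stage I.3 the patient must meet clear and convincing evidence (weight is at least 72): on (c) the weight is 68 less the opposing 3 gives net 65, < 72, so (c) does not meet the standard; on (d) the weight is 91 less the opposing 20 gives net 71, which does not reach 72, so (d) does not meet the standard.
  Stage I.3 not carried; the patient fails its burden.
The provider prevails on this issue.
— Issue II —
At Stage II.1 the patient must meet the preponderance of the evidence (weight is at least 49): on (e) the weight is 51 less the opposing 7 gives net 44, which does not reach 49, so (e) does not meet the standard.
  Stage II.1 not carried; the patient fails its burden.
So the provider prevails on this issue.
— Issue III —
Stage III.1 — burden on patient; standard: the preponderance of the evidence (weight is at least 53).
    (h): 81 − 34 = 47 < 53 [not met]
  Not every element is met, so the patient fails to carry Stage III.1.
So the provider prevails on this issue.
Per-issue: Issue I → provider; Issue II → provider; Issue III → provider. The patient must prevail on at least one issue; overall, the provider prevails.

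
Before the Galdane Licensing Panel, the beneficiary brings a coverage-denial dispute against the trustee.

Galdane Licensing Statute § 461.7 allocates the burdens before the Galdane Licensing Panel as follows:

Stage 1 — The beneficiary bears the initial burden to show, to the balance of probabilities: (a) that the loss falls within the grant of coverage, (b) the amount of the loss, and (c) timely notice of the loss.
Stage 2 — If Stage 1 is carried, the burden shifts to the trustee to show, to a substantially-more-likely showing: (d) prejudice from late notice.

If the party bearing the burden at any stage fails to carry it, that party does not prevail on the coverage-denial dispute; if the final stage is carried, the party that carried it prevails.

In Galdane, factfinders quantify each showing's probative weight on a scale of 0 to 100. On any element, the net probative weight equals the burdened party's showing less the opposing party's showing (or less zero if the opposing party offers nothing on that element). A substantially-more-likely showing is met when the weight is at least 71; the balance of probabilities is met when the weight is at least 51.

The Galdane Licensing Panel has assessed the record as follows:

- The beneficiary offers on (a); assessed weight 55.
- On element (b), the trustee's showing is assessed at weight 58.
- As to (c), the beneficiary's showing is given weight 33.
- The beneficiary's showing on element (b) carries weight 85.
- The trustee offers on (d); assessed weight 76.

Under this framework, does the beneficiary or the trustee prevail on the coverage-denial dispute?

At Stage 1 the beneficiary must meet the balance of probabilities (weight is at least 51): on (a) the weight is 55, ≥ 51, so (a) meets the standard; on (b) the weight is 85 less the opposing 58 gives net 27, which does not reach 51, so (b) does not meet the standard; on (c) the weight is 33, < 51, so (c) does not meet the standard.
  Stage 1 not carried; the beneficiary fails its burden.
The trustee prevails.

trustee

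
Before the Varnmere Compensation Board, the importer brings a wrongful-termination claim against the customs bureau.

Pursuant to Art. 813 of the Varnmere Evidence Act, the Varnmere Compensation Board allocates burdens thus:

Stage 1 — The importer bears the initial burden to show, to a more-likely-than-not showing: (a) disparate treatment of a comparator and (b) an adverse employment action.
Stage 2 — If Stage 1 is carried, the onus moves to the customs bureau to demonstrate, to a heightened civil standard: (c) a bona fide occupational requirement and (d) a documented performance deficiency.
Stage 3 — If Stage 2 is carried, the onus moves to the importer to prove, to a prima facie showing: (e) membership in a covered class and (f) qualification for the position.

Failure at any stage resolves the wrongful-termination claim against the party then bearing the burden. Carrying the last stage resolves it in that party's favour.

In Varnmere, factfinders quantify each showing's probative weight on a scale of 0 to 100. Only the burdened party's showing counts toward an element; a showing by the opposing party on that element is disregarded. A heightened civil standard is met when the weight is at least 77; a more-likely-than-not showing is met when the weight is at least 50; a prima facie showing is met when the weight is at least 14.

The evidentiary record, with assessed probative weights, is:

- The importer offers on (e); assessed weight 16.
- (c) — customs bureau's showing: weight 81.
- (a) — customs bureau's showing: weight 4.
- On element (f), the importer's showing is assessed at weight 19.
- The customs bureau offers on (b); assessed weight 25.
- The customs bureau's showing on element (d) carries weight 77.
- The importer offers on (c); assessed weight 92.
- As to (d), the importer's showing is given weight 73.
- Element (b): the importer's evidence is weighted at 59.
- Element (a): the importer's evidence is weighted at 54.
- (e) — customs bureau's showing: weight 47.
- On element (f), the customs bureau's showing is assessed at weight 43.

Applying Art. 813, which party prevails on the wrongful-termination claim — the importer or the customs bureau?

Stage 1 (importer, a more-likely-than-not showing, weight is at least 50): (a) 54 (customs bureau's 4 disregarded) ≥ 50 — meets; (b) 59 (customs bureau's 25 disregarded) ≥ 50 — meets.
  Stage 1 carried; the burden shifts to the customs bureau.
Stage 2 (customs bureau, a heightened civil standard, weight is at least 77): (c) 81 (importer's 92 disregarded) ≥ 77 — meets; (d) 77 (importer's 73 disregarded) ≥ 77 — meets.
  The customs bureau carries Stage 2; the importer now bears the burden.
Stage 3 (importer, a prima facie showing, weight is at least 14): (e) 16 (customs bureau's 47 disregarded) ≥ 14 — meets; (f) 19 (customs bureau's 43 disregarded) ≥ 14 — meets.
  Stage 3 carried; the final stage is satisfied.
With every stage satisfied, the importer prevails.

importer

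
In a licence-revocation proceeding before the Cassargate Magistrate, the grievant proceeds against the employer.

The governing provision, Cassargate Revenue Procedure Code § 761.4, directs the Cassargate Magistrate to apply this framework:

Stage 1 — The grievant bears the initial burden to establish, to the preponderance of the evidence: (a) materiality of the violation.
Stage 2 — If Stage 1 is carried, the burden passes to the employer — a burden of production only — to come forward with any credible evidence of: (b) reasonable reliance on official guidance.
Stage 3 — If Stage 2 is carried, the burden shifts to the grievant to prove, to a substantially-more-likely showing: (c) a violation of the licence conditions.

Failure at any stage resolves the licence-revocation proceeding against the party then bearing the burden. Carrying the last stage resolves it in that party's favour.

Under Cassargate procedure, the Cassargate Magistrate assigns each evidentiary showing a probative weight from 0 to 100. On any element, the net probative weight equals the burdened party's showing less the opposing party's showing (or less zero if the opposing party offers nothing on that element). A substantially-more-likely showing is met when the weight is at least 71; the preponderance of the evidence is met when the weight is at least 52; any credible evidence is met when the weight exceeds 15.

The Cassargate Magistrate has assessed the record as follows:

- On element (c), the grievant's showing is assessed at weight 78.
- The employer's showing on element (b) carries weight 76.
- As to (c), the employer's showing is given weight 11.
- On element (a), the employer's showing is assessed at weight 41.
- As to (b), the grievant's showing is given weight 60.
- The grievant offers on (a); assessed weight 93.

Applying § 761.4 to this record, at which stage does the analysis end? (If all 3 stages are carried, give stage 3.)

stage 3

Stage 1 — burden on grievant; standard: the preponderance of the evidence (weight is at least 52).
    (a): 93 − 41 = 52 ≥ 52 [met]
  All elements met. The burden passes to the employer.
Stage 2 — burden on employer; standard: any credible evidence (weight exceeds 15).
    (b): 76 − 60 = 16 > 15 [met]
  The employer carries Stage 2; the grievant now bears the burden.
Stage 3 — burden on grievant; standard: a substantially-more-likely showing (weight is at least 71).
    (c): 78 − 11 = 67 < 71 [not met]
  Stage 3 not carried; the grievant fails its burden.
The analysis ends at Stage 3; the employer prevails.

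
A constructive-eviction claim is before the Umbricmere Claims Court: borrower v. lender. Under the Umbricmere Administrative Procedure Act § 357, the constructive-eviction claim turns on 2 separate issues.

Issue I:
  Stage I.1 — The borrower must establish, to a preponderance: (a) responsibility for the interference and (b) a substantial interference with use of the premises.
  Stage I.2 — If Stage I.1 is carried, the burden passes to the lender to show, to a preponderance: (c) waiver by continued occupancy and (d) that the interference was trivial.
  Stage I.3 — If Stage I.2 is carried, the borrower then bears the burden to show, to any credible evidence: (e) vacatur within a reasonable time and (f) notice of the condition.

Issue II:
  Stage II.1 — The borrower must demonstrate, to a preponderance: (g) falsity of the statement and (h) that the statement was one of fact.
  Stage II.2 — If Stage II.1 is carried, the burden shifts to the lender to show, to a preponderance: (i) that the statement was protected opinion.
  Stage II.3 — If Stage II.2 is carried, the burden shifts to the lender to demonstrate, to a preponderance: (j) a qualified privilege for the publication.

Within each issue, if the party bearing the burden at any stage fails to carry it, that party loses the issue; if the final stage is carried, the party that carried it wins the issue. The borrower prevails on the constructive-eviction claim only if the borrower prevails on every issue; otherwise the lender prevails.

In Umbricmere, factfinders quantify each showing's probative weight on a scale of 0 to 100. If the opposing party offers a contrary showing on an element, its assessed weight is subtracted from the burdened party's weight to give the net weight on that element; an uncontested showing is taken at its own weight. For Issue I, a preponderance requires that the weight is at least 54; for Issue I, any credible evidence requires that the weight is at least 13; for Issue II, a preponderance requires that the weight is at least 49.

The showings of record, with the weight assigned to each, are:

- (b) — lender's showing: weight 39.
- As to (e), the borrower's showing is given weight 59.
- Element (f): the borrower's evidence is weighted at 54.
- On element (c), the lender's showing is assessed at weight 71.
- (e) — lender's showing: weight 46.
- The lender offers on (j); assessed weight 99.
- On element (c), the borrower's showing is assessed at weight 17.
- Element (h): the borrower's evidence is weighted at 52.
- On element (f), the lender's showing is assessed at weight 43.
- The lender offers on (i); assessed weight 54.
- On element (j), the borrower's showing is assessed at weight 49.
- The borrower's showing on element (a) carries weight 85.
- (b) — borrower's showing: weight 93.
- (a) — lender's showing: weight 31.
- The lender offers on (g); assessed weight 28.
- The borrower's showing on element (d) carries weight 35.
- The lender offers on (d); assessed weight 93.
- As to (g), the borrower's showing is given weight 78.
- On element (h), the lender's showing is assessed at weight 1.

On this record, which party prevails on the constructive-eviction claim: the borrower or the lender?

lender

— Issue I —
Stage I.1 (borrower, a preponderance, weight is at least 54): (a) net 85−31=54 ≥ 54 — meets; (b) net 93−39=54 ≥ 54 — meets.
  Stage I.1 carried; the burden shifts to the lender.
Stage I.2 (lender, a preponderance, weight is at least 54): (c) net 71−17=54 ≥ 54 — meets; (d) net 93−35=58 ≥ 54 — meets.
  All elements met. The burden passes to the borrower.
Stage I.3 (borrower, any credible evidence, weight is at least 13): (e) net 59−46=13 ≥ 13 — meets; (f) net 54−43=11 < 13 — fails.
  Stage I.3 not carried; the borrower fails its burden.
So the lender prevails on this issue.
— Issue II —
At Stage II.1 the borrower must meet a preponderance (weight is at least 49): on (g) the weight is 78 less the opposing 28 gives net 50, which does reach 49, so (g) meets the standard; on (h) the weight is 52 less the opposing 1 gives net 51, ≥ 49, so (h) meets the standard.
  The borrower carries Stage II.1; the lender now bears the burden.
At Stage II.2 the lender must meet a preponderance (weight is at least 49): on (i) the weight is 54, which does reach 49, so (i) meets the standard.
  Stage II.2 is satisfied; the lender continues to bear the burden.
At Stage II.3 the lender must meet a preponderance (weight is at least 49): on (j) the weight is 99 less the opposing 49 gives net 50, which does reach 49, so (j) meets the standard.
  The lender carries the last stage.
Every stage carried; the lender prevails on this issue.
Per-issue: Issue I → lender; Issue II → lender. The borrower must prevail on every issue; overall, the lender prevails.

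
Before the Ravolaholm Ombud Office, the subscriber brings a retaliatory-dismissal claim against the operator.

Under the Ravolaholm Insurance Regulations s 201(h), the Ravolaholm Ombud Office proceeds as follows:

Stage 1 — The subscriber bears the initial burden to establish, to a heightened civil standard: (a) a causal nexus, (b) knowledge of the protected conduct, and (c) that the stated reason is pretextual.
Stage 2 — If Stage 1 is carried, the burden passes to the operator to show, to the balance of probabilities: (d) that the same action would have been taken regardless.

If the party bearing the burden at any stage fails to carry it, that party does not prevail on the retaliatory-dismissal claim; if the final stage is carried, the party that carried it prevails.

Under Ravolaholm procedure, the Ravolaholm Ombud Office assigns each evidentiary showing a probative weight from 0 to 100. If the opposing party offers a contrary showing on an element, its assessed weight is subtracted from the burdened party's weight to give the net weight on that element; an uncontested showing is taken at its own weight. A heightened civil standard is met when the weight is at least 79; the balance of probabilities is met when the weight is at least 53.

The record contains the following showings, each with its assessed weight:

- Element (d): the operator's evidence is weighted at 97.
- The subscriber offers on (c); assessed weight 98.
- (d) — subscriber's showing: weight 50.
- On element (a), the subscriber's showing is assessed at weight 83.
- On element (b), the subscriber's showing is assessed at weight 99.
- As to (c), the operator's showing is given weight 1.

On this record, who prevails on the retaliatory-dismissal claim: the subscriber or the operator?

At Stage 1 the subscriber must meet a heightened civil standard (weight is at least 79): on (a) the weight is 83, which does reach 79, so (a) meets the standard; on (b) the weight is 99, ≥ 79, so (b) meets the standard; on (c) the weight is 98 less the opposing 1 gives net 97, ≥ 79, so (c) meets the standard.
  Stage 1 is satisfied; the onus moves to the operator.
At Stage 2 the operator must meet the balance of probabilities (weight is at least 53): on (d) the weight is 97 less the opposing 50 gives net 47, which does not reach 53, so (d) does not meet the standard.
  Stage 2 not carried; the operator fails its burden.
So the subscriber prevails.

subscriber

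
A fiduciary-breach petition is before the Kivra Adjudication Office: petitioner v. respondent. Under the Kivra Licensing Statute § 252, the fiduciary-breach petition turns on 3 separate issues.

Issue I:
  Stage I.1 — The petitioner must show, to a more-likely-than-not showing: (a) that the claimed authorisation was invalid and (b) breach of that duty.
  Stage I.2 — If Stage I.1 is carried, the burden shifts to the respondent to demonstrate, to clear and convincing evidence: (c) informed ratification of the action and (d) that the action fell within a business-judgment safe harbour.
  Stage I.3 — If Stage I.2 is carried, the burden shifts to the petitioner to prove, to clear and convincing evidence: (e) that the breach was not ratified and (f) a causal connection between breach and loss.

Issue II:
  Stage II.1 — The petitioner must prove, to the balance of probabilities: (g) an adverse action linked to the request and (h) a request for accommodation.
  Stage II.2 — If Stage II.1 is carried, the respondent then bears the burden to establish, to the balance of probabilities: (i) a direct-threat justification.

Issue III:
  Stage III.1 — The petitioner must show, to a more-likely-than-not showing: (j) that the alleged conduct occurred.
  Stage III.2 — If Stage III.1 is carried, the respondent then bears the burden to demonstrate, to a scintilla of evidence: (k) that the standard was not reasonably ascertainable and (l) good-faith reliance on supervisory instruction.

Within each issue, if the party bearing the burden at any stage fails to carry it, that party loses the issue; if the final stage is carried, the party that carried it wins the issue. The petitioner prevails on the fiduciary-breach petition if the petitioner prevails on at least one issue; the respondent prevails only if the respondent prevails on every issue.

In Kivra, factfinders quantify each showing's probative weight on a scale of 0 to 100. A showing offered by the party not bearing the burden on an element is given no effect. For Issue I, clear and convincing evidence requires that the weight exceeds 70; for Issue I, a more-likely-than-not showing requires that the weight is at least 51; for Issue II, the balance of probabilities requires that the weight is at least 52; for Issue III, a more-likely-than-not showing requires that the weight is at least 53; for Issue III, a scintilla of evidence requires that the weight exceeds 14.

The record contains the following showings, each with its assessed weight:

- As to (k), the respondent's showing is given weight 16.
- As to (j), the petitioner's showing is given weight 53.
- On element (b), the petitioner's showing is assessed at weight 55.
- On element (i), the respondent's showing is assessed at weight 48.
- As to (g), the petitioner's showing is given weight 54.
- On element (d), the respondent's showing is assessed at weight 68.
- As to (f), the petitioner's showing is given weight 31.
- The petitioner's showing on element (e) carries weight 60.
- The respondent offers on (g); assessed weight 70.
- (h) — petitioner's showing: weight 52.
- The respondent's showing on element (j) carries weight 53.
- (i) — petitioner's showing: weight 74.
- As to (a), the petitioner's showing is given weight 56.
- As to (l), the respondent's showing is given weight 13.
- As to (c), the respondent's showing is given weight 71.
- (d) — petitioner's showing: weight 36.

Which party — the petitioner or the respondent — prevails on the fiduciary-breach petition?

— Issue I —
Stage I.1 — burden on petitioner; standard: a more-likely-than-not showing (weight is at least 51).
    (a): 56 ≥ 51 [met]
    (b): 55 ≥ 51 [met]
  Stage I.1 carried; the burden shifts to the respondent.
Stage I.2 — burden on respondent; standard: clear and convincing evidence (weight exceeds 70).
    (c): 71 > 70 [met]
    (d): 68 (petitioner's 36 disregarded) ≤ 70 [not met]
  Not every element is met, so the respondent fails to carry Stage I.2.
The analysis ends at Stage I.2; the petitioner prevails on this issue.
— Issue II —
Stage II.1 — burden on petitioner; standard: the balance of probabilities (weight is at least 52).
    (g): 54 (respondent's 70 disregarded) ≥ 52 [met]
    (h): 52 ≥ 52 [met]
  The petitioner carries Stage II.1; the respondent now bears the burden.
Stage II.2 — burden on respondent; standard: the balance of probabilities (weight is at least 52).
    (i): 48 (petitioner's 74 disregarded) < 52 [not met]
  Stage II.2 not carried; the respondent fails its burden.
The petitioner prevails on this issue.
— Issue III —
Stage III.1 (petitioner, a more-likely-than-not showing, weight is at least 53): (j) 53 (respondent's 53 disregarded) ≥ 53 — meets.
  All elements met. The burden passes to the respondent.
Stage III.2 (respondent, a scintilla of evidence, weight exceeds 14): (k) 16 > 14 — meets; (l) 13 ≤ 14 — fails.
  The respondent does not carry Stage III.2.
So the petitioner prevails on this issue.
Per-issue: Issue I → petitioner; Issue II → petitioner; Issue III → petitioner. The petitioner must prevail on at least one issue; overall, the petitioner prevails.

petitioner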